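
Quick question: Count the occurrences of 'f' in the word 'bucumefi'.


Letter 'f' in 'bucumefi': found at position(s) 7 = 1 occurrence(s).

1


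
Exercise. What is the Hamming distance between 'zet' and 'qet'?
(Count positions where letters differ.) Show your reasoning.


Alignment:
Position 1: 'z' vs 'q' = DIFFER
Position 2: 'e' vs 'e' = match
Position 3: 't' vs 't' = match
Total differences: 1

1


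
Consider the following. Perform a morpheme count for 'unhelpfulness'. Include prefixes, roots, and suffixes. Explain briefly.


Decomposition: un- (prefix) + help (root) + -ful (suffix) + -ness (suffix) = 4 morpheme(s)

4 morphemes


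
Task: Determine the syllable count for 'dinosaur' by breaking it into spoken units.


Break 'dinosaur' into syllables: di-no-saur -> di | no | saur = 3 syllables

3 syllables


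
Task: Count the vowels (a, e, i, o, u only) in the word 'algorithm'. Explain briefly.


Vowels in 'algorithm': a, o, i = 3 vowels.

3


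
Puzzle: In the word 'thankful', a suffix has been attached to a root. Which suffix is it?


The word 'thankful' = 'thank' (root) + '-ful' (suffix). The suffix is '-ful'.

ful


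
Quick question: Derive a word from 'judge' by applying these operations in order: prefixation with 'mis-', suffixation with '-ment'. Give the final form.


Step 1: Add prefix 'mis-' to 'judge' = 'misjudge'
Step 2: Add suffix '-ment' to 'misjudge' = 'misjudgment'

misjudgment


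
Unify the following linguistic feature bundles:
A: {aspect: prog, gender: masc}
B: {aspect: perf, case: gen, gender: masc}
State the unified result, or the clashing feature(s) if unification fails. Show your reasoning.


Compare features:
aspect: A=prog vs B=perf -> CLASH
case: A=_ vs B=gen -> unified: gen
gender: A=masc vs B=masc -> unified: masc
Clash detected on feature 'aspect' (prog vs perf); unification fails.

CLASH on 'aspect' (prog vs perf)


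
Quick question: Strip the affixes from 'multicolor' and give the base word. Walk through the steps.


Remove prefix 'multi' from 'multicolor' to get root 'color'.

color


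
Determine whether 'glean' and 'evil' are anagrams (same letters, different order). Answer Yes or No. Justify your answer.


Sorted letters of 'glean': 'aegln'
Sorted letters of 'evil': 'eilv'
They do not match.

No


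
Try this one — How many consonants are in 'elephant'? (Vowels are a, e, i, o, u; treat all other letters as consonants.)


Consonants in 'elephant': l, p, h, n, t = 5 consonants.

5


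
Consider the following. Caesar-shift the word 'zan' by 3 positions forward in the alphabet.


Shift each letter by 3: z -> c, a -> d, n -> q. Result: 'cdq'.

cdq


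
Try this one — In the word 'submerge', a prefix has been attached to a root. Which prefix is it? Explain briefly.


The word 'submerge' = 'sub' (prefix) + 'merge' (root). The prefix is 'sub'.

sub


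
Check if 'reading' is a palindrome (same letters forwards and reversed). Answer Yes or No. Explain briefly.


Forward: 'reading'
Reversed: 'gnidaer'
They differ.

No


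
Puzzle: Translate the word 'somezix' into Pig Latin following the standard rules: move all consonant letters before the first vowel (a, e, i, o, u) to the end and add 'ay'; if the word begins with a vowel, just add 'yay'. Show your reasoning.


'somezix': move consonant cluster 's' to end and add 'ay': 'omezixsay'.

omezixsay


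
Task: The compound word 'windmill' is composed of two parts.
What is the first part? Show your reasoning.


Split 'windmill' into 'wind' + 'mill'. The first part is 'wind'.

wind


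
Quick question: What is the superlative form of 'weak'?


Apply superlative formation (add -est): 'weak' -> 'weakest'.

weakest


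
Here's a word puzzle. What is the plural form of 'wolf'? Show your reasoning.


Apply rule: Change -f to -ves. 'wolf' becomes 'wolves'.

wolves


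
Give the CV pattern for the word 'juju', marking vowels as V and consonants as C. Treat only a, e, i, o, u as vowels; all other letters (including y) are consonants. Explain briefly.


Letter mapping: j = C, u = V, j = C, u = V.

CVCV


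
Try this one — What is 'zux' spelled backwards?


Reverse 'zux' character by character: 'xuz'.

xuz


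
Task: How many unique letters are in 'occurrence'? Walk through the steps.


Unique letters in 'occurrence': {c, e, n, o, r, u} = 6 distinct letters.

6


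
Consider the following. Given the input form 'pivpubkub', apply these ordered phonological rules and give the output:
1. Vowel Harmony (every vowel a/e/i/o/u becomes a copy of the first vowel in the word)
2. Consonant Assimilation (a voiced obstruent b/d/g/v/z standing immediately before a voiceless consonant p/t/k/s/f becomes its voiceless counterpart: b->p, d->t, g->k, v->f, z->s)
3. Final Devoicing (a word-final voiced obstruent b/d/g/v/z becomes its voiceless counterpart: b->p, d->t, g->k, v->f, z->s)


Starting form: 'pivpubkub'
Rule 1: Vowel Harmony: all vowels become 'i' (matching first vowel). 'pivpubkub' -> 'pivpibkib'
Rule 2: Consonant Assimilation: voiced obstruent before voiceless consonant becomes voiceless ('vp' -> 'fp', 'bk' -> 'pk'). 'pivpibkib' -> 'pifpipkib'
Rule 3: Final Devoicing: word-final voiced obstruent 'b' becomes voiceless 'p'. 'pifpipkib' -> 'pifpipkip'
Final form: 'pifpipkip'

pifpipkip


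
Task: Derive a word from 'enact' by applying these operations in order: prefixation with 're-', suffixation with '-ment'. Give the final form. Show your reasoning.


Step 1: Add prefix 're-' to 'enact' = 'reenact'
Step 2: Add suffix '-ment' to 'reenact' = 'reenactment'

reenactment


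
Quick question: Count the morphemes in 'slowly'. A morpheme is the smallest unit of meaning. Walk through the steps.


Decomposition: slow (root) + -ly (suffix) = 2 morpheme(s)

2 morphemes


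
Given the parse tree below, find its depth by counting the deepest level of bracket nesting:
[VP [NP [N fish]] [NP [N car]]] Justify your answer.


Count bracket nesting levels:
'[' at pos 0: depth = 1
'[' at pos 4: depth = 2
'[' at pos 8: depth = 3
'[' at pos 18: depth = 2
'[' at pos 22: depth = 3
Maximum depth reached: 3

3


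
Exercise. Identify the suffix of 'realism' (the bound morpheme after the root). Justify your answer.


The word 'realism' = 'real' (root) + '-ism' (suffix). The suffix is '-ism'.

ism


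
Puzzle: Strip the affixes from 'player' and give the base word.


Remove suffix '-er' from 'player' to get root 'play'.

play


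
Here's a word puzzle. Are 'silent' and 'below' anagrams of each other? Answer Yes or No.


Sorted letters of 'silent': 'eilnst'
Sorted letters of 'below': 'below'
They do not match.

No


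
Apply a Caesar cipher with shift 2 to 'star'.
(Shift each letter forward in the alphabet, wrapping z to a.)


Shift each letter by 2: s -> u, t -> v, a -> c, r -> t. Result: 'uvct'.

uvct


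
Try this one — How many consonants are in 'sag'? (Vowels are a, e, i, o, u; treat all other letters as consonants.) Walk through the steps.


Consonants in 'sag': s, g = 2 consonants.

2


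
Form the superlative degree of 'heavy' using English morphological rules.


Apply superlative formation (consonant + y: change y to i, add -est): 'heavy' -> 'heaviest'.

heaviest


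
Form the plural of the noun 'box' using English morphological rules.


Apply rule: Add -es (sibilant/fricative ending). 'box' becomes 'boxes'.

boxes


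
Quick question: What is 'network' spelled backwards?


Reverse 'network' character by character: 'krowten'.

krowten


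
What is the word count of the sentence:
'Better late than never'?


Split into words: Better | late | than | never = 4 words.

4


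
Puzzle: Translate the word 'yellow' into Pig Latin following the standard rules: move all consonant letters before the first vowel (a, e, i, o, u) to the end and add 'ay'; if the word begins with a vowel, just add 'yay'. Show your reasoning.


'yellow': move consonant cluster 'y' to end and add 'ay': 'ellowyay'.

ellowyay


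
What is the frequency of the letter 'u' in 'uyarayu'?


Letter 'u' in 'uyarayu': found at position(s) 1, 7 = 2 occurrence(s).

2


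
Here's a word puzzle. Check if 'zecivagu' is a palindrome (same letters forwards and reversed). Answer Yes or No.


Forward: 'zecivagu'
Reversed: 'ugavicez'
They differ.

No


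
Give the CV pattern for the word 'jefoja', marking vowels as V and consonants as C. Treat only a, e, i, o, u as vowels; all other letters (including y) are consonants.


Letter mapping: j = C, e = V, f = C, o = V, j = C, a = V.

CVCVCV


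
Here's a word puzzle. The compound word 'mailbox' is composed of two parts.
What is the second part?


Split 'mailbox' into 'mail' + 'box'. The second part is 'box'.

box


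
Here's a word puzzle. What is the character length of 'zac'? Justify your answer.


Spell out 'zac' and number each letter: z(1), a(2), c(3). Total: 3 letters.

3


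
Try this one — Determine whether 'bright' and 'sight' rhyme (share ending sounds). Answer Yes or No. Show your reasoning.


Rime (stressed vowel + following sounds) of 'bright': -ight = /aɪt/
Rime of 'sight': -ight = /aɪt/
/aɪt/ and /aɪt/ are the same ending sound, so the words rhyme.

Yes


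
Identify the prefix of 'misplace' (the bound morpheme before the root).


The word 'misplace' = 'mis' (prefix) + 'place' (root). The prefix is 'mis'.

mis


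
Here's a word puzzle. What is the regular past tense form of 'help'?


Apply rule: Add -ed. 'help' becomes 'helped'.

helped


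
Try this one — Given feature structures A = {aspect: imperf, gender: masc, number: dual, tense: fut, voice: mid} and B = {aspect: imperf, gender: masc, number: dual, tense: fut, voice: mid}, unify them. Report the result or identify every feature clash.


Compare features:
aspect: A=imperf vs B=imperf -> unified: imperf
gender: A=masc vs B=masc -> unified: masc
number: A=dual vs B=dual -> unified: dual
tense: A=fut vs B=fut -> unified: fut
voice: A=mid vs B=mid -> unified: mid
No clashes found.

Unified: {aspect: imperf, gender: masc, number: dual, tense: fut, voice: mid}


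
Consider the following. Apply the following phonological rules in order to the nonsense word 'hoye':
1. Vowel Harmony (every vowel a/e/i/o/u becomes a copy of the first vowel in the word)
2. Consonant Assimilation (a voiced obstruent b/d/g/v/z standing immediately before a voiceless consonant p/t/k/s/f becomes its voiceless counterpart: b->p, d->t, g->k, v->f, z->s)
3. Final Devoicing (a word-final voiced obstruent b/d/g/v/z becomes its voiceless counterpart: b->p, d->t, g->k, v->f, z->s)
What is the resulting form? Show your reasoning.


Starting form: 'hoye'
Rule 1: Vowel Harmony: all vowels become 'o' (matching first vowel). 'hoye' -> 'hoyo'
Rule 2: Consonant Assimilation: no voiced obstruent (b/d/g/v/z) stands immediately before a voiceless consonant (p/t/k/s/f). No change.
Rule 3: Final Devoicing: the word ends in the vowel 'o', not a consonant. No change.
Final form: 'hoyo'

hoyo


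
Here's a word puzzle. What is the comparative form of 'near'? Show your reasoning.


Apply comparative formation (add -er): 'near' -> 'nearer'.

nearer


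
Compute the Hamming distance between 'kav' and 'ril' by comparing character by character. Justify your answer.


Alignment:
Position 1: 'k' vs 'r' = DIFFER
Position 2: 'a' vs 'i' = DIFFER
Position 3: 'v' vs 'l' = DIFFER
Total differences: 3

3


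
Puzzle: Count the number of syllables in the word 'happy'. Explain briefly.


Break 'happy' into syllables: hap-py -> hap | py = 2 syllables

2 syllables


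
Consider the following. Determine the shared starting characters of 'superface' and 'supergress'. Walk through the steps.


Compare from the start: 5 characters match: 'super'. Mismatch at position 6: 'f' vs 'g'.

super


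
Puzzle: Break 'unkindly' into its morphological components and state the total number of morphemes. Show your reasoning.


Step 1: Identify prefix: 'un' (meaning: not/reverse)
Step 2: Identify root: 'kind'
Step 3: Identify suffix(es): 'ly'
Decomposition: un- (prefix: not/reverse) + kind (root) + -ly (suffix: in manner of)
Total morphemes: 3

3 morphemes (un- (prefix: not/reverse) + kind (root) + -ly (suffix: in manner of))


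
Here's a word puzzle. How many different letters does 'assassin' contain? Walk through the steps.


Unique letters in 'assassin': {a, i, n, s} = 4 distinct letters.

4


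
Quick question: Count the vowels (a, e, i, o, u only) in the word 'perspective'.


Vowels in 'perspective': e, e, i, e = 4 vowels.

4


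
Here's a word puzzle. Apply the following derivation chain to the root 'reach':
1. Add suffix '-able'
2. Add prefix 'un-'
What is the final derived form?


Step 1: Add suffix '-able' to 'reach' = 'reachable'
Step 2: Add prefix 'un-' to 'reachable' = 'unreachable'

unreachable


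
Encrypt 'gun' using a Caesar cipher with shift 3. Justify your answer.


Shift each letter by 3: g -> j, u -> x, n -> q. Result: 'jxq'.

jxq


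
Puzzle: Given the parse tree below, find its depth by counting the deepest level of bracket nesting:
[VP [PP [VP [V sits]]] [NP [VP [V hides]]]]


Count bracket nesting levels:
'[' at pos 0: depth = 1
'[' at pos 4: depth = 2
'[' at pos 8: depth = 3
'[' at pos 12: depth = 4
'[' at pos 23: depth = 2
'[' at pos 27: depth = 3
'[' at pos 31: depth = 4
Maximum depth reached: 4

4


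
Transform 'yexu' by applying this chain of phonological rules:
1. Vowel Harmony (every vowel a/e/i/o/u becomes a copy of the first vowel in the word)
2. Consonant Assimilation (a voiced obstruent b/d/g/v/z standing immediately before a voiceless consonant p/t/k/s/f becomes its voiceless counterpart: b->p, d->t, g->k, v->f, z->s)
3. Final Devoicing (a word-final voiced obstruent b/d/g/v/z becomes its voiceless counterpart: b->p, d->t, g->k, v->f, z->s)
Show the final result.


Starting form: 'yexu'
Rule 1: Vowel Harmony: all vowels become 'e' (matching first vowel). 'yexu' -> 'yexe'
Rule 2: Consonant Assimilation: no voiced obstruent (b/d/g/v/z) stands immediately before a voiceless consonant (p/t/k/s/f). No change.
Rule 3: Final Devoicing: the word ends in the vowel 'e', not a consonant. No change.
Final form: 'yexe'

yexe


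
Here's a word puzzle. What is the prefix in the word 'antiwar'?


The word 'antiwar' = 'anti' (prefix) + 'war' (root). The prefix is 'anti'.

anti


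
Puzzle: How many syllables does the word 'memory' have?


Break 'memory' into syllables: mem-o-ry -> mem | o | ry = 3 syllables

3 syllables


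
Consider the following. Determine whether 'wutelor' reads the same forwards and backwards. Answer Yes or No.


Forward: 'wutelor'
Reversed: 'roletuw'
They differ.

No


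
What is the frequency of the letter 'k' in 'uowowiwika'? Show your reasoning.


Letter 'k' in 'uowowiwika': found at position(s) 9 = 1 occurrence(s).

1


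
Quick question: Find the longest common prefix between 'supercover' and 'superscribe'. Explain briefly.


Compare from the start: 5 characters match: 'super'. Mismatch at position 6: 'c' vs 's'.

super


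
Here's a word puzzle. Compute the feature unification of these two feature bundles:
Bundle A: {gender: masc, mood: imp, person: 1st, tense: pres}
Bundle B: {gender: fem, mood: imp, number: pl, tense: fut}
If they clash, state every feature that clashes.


Compare features:
gender: A=masc vs B=fem -> CLASH
mood: A=imp vs B=imp -> unified: imp
number: A=_ vs B=pl -> unified: pl
person: A=1st vs B=_ -> unified: 1st
tense: A=pres vs B=fut -> CLASH
Clashes detected on features 'gender' (masc vs fem) and 'tense' (pres vs fut); unification fails.

CLASH on 'gender' (masc vs fem) and 'tense' (pres vs fut)


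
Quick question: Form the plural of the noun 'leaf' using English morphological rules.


Apply rule: Change -f to -ves. 'leaf' becomes 'leaves'.

leaves


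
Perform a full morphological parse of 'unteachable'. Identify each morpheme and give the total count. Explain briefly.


Step 1: Identify prefix: 'un' (meaning: not/reverse)
Step 2: Identify root: 'teach'
Step 3: Identify suffix(es): 'able'
Decomposition: un- (prefix: not/reverse) + teach (root) + -able (suffix: capable of)
Total morphemes: 3

3 morphemes (un- (prefix: not/reverse) + teach (root) + -able (suffix: capable of))


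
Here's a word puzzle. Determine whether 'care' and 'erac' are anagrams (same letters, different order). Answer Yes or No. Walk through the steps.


Sorted letters of 'care': 'acer'
Sorted letters of 'erac': 'acer'
They match.

Yes


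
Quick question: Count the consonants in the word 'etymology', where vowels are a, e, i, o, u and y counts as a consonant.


Consonants in 'etymology': t, y, m, l, g, y = 6 consonants.

6


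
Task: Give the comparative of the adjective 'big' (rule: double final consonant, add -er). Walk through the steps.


Apply comparative formation (double final consonant, add -er): 'big' -> 'bigger'.

bigger


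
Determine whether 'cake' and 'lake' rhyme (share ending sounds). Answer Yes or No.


Rime (stressed vowel + following sounds) of 'cake': -ake = /eɪk/
Rime of 'lake': -ake = /eɪk/
/eɪk/ and /eɪk/ are the same ending sound, so the words rhyme.

Yes


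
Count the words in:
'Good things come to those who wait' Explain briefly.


Split into words: Good | things | come | to | those | who | wait = 7 words.

7


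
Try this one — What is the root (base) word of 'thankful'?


Remove suffix '-ful' from 'thankful' to get root 'thank'.

thank


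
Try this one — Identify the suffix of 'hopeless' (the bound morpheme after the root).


The word 'hopeless' = 'hope' (root) + '-less' (suffix). The suffix is '-less'.

less


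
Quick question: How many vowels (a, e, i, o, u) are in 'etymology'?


Vowels in 'etymology': e, o, o = 3 vowels.

3


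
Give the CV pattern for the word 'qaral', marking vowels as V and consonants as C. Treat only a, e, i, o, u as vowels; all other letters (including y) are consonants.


Letter mapping: q = C, a = V, r = C, a = V, l = C.

CVCVC


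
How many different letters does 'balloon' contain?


Unique letters in 'balloon': {a, b, l, n, o} = 5 distinct letters.

5


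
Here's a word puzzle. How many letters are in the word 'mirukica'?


Spell out 'mirukica' and number each letter: m(1), i(2), r(3), u(4), k(5), i(6), c(7), a(8). Total: 8 letters.

8


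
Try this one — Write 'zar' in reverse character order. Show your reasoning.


Reverse 'zar' character by character: 'raz'.

raz


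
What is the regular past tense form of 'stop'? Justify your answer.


Apply rule: Double final consonant and add -ed. 'stop' becomes 'stopped'.

stopped


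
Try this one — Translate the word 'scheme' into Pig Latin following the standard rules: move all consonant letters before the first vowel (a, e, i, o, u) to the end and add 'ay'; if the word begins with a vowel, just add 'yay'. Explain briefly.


'scheme': move consonant cluster 'sch' to end and add 'ay': 'emeschay'.

emeschay


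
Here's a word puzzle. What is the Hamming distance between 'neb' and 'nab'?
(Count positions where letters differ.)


Alignment:
Position 1: 'n' vs 'n' = match
Position 2: 'e' vs 'a' = DIFFER
Position 3: 'b' vs 'b' = match
Total differences: 1

1


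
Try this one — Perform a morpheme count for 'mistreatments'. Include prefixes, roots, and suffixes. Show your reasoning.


Decomposition: mis- (prefix) + treat (root) + -ment (suffix) + -s (plural) = 4 morpheme(s)

4 morphemes


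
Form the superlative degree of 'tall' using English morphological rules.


Apply superlative formation (add -est): 'tall' -> 'tallest'.

tallest


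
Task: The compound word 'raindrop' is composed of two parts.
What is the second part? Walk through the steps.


Split 'raindrop' into 'rain' + 'drop'. The second part is 'drop'.

drop


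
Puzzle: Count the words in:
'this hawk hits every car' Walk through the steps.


Split into words: this | hawk | hits | every | car = 5 words.

5


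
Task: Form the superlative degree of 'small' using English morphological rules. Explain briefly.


Apply superlative formation (add -est): 'small' -> 'smallest'.

smallest


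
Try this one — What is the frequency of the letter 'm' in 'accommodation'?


Letter 'm' in 'accommodation': found at position(s) 5, 6 = 2 occurrence(s).

2


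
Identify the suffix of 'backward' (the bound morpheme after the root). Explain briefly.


The word 'backward' = 'back' (root) + '-ward' (suffix). The suffix is '-ward'.

ward


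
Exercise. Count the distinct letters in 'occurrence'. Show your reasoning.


Unique letters in 'occurrence': {c, e, n, o, r, u} = 6 distinct letters.

6


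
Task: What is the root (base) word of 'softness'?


Remove suffix '-ness' from 'softness' to get root 'soft'.

soft


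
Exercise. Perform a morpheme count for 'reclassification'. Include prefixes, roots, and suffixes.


Decomposition: re- (prefix) + class (root) + -ify (suffix) + -ation (suffix) = 4 morpheme(s)

4 morphemes


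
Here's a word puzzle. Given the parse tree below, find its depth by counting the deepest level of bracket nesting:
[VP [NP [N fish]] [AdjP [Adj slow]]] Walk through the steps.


Count bracket nesting levels:
'[' at pos 0: depth = 1
'[' at pos 4: depth = 2
'[' at pos 8: depth = 3
'[' at pos 18: depth = 2
'[' at pos 24: depth = 3
Maximum depth reached: 3

3


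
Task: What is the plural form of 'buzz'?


Apply rule: Add -es (sibilant/fricative ending). 'buzz' becomes 'buzzes'.

buzzes


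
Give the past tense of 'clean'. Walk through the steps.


Apply rule: Add -ed. 'clean' becomes 'cleaned'.

cleaned


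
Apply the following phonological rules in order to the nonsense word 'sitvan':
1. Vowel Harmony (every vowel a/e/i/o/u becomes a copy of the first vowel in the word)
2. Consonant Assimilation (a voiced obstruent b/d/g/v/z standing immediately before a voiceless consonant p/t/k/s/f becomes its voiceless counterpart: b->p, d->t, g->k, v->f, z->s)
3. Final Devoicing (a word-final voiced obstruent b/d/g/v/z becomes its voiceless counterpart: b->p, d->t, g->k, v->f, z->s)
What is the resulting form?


Starting form: 'sitvan'
Rule 1: Vowel Harmony: all vowels become 'i' (matching first vowel). 'sitvan' -> 'sitvin'
Rule 2: Consonant Assimilation: no voiced obstruent (b/d/g/v/z) stands immediately before a voiceless consonant (p/t/k/s/f). No change.
Rule 3: Final Devoicing: final consonant 'n' is not one of the voiced obstruents b/d/g/v/z. No change.
Final form: 'sitvin'

sitvin


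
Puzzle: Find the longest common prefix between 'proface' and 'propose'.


Compare from the start: 3 characters match: 'pro'. Mismatch at position 4: 'f' vs 'p'.

pro


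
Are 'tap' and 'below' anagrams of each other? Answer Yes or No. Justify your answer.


Sorted letters of 'tap': 'apt'
Sorted letters of 'below': 'below'
They do not match.

No


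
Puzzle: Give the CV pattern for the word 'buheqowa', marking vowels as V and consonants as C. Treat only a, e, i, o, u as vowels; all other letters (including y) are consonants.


Letter mapping: b = C, u = V, h = C, e = V, q = C, o = V, w = C, a = V.

CVCVCVCV


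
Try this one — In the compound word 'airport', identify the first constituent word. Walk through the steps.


Split 'airport' into 'air' + 'port'. The first part is 'air'.

air


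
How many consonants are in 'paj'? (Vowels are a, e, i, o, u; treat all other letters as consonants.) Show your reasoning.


Consonants in 'paj': p, j = 2 consonants.

2


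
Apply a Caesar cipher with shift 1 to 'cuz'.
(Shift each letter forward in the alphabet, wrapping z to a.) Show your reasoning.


Shift each letter by 1: c -> d, u -> v, z -> a. Result: 'dva'.

dva


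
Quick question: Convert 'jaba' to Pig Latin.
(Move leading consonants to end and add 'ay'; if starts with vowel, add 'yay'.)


'jaba': move consonant cluster 'j' to end and add 'ay': 'abajay'.

abajay


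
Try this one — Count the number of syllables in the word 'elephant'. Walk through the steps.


Break 'elephant' into syllables: el-e-phant -> el | e | phant = 3 syllables

3 syllables


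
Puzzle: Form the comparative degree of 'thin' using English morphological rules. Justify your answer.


Apply comparative formation (double final consonant, add -er): 'thin' -> 'thinner'.

thinner


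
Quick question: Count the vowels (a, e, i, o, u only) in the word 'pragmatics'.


Vowels in 'pragmatics': a, a, i = 3 vowels.

3


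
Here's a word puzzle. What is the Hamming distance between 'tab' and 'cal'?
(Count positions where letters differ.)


Alignment:
Position 1: 't' vs 'c' = DIFFER
Position 2: 'a' vs 'a' = match
Position 3: 'b' vs 'l' = DIFFER
Total differences: 2

2


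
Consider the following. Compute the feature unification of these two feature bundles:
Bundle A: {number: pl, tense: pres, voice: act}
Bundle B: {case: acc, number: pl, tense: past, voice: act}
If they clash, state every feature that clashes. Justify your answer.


Compare features:
case: A=_ vs B=acc -> unified: acc
number: A=pl vs B=pl -> unified: pl
tense: A=pres vs B=past -> CLASH
voice: A=act vs B=act -> unified: act
Clash detected on feature 'tense' (pres vs past); unification fails.

CLASH on 'tense' (pres vs past)


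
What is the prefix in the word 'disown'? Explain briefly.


The word 'disown' = 'dis' (prefix) + 'own' (root). The prefix is 'dis'.

dis


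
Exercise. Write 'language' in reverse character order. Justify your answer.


Reverse 'language' character by character: 'egaugnal'.

egaugnal


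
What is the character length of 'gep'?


Spell out 'gep' and number each letter: g(1), e(2), p(3). Total: 3 letters.

3


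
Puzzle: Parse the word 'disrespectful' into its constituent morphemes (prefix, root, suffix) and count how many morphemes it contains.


Step 1: Identify prefix: 'dis' (meaning: not/apart)
Step 2: Identify root: 'respect'
Step 3: Identify suffix(es): 'ful'
Decomposition: dis- (prefix: not/apart) + respect (root) + -ful (suffix: full of)
Total morphemes: 3

3 morphemes (dis- (prefix: not/apart) + respect (root) + -ful (suffix: full of))


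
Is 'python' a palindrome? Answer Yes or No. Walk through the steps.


Forward: 'python'
Reversed: 'nohtyp'
They differ.

No


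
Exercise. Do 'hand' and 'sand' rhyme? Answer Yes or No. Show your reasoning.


Rime (stressed vowel + following sounds) of 'hand': -and = /ænd/
Rime of 'sand': -and = /ænd/
/ænd/ and /ænd/ are the same ending sound, so the words rhyme.

Yes


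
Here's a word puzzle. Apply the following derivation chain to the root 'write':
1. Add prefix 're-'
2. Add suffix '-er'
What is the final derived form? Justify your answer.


Step 1: Add prefix 're-' to 'write' = 'rewrite'
Step 2: Add suffix '-er' to 'rewrite' = 'rewriter'

rewriter


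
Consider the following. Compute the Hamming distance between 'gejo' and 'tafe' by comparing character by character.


Alignment:
Position 1: 'g' vs 't' = DIFFER
Position 2: 'e' vs 'a' = DIFFER
Position 3: 'j' vs 'f' = DIFFER
Position 4: 'o' vs 'e' = DIFFER
Total differences: 4

4


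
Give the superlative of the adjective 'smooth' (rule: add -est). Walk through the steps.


Apply superlative formation (add -est): 'smooth' -> 'smoothest'.

smoothest


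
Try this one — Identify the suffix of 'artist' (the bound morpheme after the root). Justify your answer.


The word 'artist' = 'art' (root) + '-ist' (suffix). The suffix is '-ist'.

ist


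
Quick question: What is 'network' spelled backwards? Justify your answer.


Reverse 'network' character by character: 'krowten'.

krowten


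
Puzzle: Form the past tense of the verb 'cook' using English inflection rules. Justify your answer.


Apply rule: Add -ed. 'cook' becomes 'cooked'.

cooked


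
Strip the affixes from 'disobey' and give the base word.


Remove prefix 'dis' from 'disobey' to get root 'obey'.

obey


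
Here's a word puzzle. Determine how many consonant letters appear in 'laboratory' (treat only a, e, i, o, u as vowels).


Consonants in 'laboratory': l, b, r, t, r, y = 6 consonants.

6


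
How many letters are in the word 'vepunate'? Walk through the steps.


Spell out 'vepunate' and number each letter: v(1), e(2), p(3), u(4), n(5), a(6), t(7), e(8). Total: 8 letters.

8


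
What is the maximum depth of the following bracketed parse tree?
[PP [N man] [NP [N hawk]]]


Count bracket nesting levels:
'[' at pos 0: depth = 1
'[' at pos 4: depth = 2
'[' at pos 12: depth = 2
'[' at pos 16: depth = 3
Maximum depth reached: 3

3


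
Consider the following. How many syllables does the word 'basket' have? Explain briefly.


Break 'basket' into syllables: bas-ket -> bas | ket = 2 syllables

2 syllables


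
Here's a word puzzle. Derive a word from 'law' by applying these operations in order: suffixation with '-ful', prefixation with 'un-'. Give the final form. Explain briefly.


Step 1: Add suffix '-ful' to 'law' = 'lawful'
Step 2: Add prefix 'un-' to 'lawful' = 'unlawful'

unlawful


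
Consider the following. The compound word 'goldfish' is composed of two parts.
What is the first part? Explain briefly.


Split 'goldfish' into 'gold' + 'fish'. The first part is 'gold'.

gold


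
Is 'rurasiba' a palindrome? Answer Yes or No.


Forward: 'rurasiba'
Reversed: 'abisarur'
They differ.

No


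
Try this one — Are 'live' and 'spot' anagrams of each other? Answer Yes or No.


Sorted letters of 'live': 'eilv'
Sorted letters of 'spot': 'opst'
They do not match.

No


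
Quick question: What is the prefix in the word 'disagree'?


The word 'disagree' = 'dis' (prefix) + 'agree' (root). The prefix is 'dis'.

dis


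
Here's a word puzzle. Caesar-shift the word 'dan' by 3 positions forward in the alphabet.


Shift each letter by 3: d -> g, a -> d, n -> q. Result: 'gdq'.

gdq


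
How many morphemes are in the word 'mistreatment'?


Decomposition: mis- (prefix) + treat (root) + -ment (suffix) = 3 morpheme(s)

3 morphemes


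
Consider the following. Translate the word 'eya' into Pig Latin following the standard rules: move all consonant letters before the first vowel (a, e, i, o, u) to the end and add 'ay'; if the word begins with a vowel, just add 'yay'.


'eya' starts with a vowel, so add 'yay': 'eyayay'.

eyayay


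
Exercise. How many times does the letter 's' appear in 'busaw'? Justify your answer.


Letter 's' in 'busaw': found at position(s) 3 = 1 occurrence(s).

1


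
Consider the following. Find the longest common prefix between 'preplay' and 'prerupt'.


Compare from the start: 3 characters match: 'pre'. Mismatch at position 4: 'p' vs 'r'.

pre


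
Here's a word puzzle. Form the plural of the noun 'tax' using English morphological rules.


Apply rule: Add -es (sibilant/fricative ending). 'tax' becomes 'taxes'.

taxes


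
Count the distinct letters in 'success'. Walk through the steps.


Unique letters in 'success': {c, e, s, u} = 4 distinct letters.

4


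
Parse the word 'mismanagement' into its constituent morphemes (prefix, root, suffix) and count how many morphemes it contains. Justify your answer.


Step 1: Identify prefix: 'mis' (meaning: wrongly)
Step 2: Identify root: 'manage'
Step 3: Identify suffix(es): 'ment'
Decomposition: mis- (prefix: wrongly) + manage (root) + -ment (suffix: action/result)
Total morphemes: 3

3 morphemes (mis- (prefix: wrongly) + manage (root) + -ment (suffix: action/result))


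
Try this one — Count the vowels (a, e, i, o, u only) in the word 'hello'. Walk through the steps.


Vowels in 'hello': e, o = 2 vowels.

2


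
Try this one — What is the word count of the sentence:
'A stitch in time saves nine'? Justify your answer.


Split into words: A | stitch | in | time | saves | nine = 6 words.

6


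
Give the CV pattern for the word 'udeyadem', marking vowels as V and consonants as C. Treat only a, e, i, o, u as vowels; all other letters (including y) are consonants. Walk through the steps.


Letter mapping: u = V, d = C, e = V, y = C, a = V, d = C, e = V, m = C.

VCVCVCVC


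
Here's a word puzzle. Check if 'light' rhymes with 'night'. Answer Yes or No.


Rime (stressed vowel + following sounds) of 'light': -ight = /aɪt/
Rime of 'night': -ight = /aɪt/
/aɪt/ and /aɪt/ are the same ending sound, so the words rhyme.

Yes


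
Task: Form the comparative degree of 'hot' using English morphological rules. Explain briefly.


Apply comparative formation (double final consonant, add -er): 'hot' -> 'hotter'.

hotter


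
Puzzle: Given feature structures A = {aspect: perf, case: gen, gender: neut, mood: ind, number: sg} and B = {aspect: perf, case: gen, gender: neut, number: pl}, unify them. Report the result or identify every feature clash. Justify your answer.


Compare features:
aspect: A=perf vs B=perf -> unified: perf
case: A=gen vs B=gen -> unified: gen
gender: A=neut vs B=neut -> unified: neut
mood: A=ind vs B=_ -> unified: ind
number: A=sg vs B=pl -> CLASH
Clash detected on feature 'number' (sg vs pl); unification fails.

CLASH on 'number' (sg vs pl)


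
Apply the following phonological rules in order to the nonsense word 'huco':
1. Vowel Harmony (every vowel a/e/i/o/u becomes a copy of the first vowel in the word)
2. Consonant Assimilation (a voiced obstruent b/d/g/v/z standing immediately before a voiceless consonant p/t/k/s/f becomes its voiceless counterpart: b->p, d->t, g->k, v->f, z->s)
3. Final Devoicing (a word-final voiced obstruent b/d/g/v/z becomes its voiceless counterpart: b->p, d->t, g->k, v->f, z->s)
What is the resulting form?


Starting form: 'huco'
Rule 1: Vowel Harmony: all vowels become 'u' (matching first vowel). 'huco' -> 'hucu'
Rule 2: Consonant Assimilation: no voiced obstruent (b/d/g/v/z) stands immediately before a voiceless consonant (p/t/k/s/f). No change.
Rule 3: Final Devoicing: the word ends in the vowel 'u', not a consonant. No change.
Final form: 'hucu'

hucu


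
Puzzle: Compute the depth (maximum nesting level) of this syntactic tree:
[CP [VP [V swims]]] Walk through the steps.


Count bracket nesting levels:
'[' at pos 0: depth = 1
'[' at pos 4: depth = 2
'[' at pos 8: depth = 3
Maximum depth reached: 3

3


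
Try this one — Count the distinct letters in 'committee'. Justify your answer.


Unique letters in 'committee': {c, e, i, m, o, t} = 6 distinct letters.

6


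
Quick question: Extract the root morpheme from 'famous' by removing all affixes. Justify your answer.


Remove suffix '-ous' from 'famous' to get root 'fame'.

fame


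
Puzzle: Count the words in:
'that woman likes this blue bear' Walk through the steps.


Split into words: that | woman | likes | this | blue | bear = 6 words.

6


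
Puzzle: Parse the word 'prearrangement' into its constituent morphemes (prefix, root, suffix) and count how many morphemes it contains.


Step 1: Identify prefix: 'pre' (meaning: before)
Step 2: Identify root: 'arrange'
Step 3: Identify suffix(es): 'ment'
Decomposition: pre- (prefix: before) + arrange (root) + -ment (suffix: action/result)
Total morphemes: 3

3 morphemes (pre- (prefix: before) + arrange (root) + -ment (suffix: action/result))


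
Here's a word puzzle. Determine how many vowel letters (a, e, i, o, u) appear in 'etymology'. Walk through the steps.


Vowels in 'etymology': e, o, o = 3 vowels.

3


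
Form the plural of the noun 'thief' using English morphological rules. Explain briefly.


Apply rule: Change -f to -ves. 'thief' becomes 'thieves'.

thieves


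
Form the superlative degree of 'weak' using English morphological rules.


Apply superlative formation (add -est): 'weak' -> 'weakest'.

weakest


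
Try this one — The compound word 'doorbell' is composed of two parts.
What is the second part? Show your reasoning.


Split 'doorbell' into 'door' + 'bell'. The second part is 'bell'.

bell


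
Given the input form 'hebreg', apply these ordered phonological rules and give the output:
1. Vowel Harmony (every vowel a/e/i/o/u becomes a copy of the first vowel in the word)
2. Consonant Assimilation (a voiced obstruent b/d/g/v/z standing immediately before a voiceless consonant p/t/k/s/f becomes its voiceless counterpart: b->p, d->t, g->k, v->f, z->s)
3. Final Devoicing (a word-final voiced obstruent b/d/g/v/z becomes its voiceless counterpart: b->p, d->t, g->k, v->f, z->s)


Starting form: 'hebreg'
Rule 1: Vowel Harmony: all vowels already match. No change.
Rule 2: Consonant Assimilation: no voiced obstruent (b/d/g/v/z) stands immediately before a voiceless consonant (p/t/k/s/f). No change.
Rule 3: Final Devoicing: word-final voiced obstruent 'g' becomes voiceless 'k'. 'hebreg' -> 'hebrek'
Final form: 'hebrek'

hebrek


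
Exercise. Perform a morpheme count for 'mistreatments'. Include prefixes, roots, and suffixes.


Decomposition: mis- (prefix) + treat (root) + -ment (suffix) + -s (plural) = 4 morpheme(s)

4 morphemes


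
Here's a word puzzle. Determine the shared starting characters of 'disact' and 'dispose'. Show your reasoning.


Compare from the start: 3 characters match: 'dis'. Mismatch at position 4: 'a' vs 'p'.

dis


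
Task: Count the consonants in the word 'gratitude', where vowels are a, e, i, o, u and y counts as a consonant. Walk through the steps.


Consonants in 'gratitude': g, r, t, t, d = 5 consonants.

5


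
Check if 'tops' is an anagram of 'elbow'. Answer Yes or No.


Sorted letters of 'tops': 'opst'
Sorted letters of 'elbow': 'below'
They do not match.

No


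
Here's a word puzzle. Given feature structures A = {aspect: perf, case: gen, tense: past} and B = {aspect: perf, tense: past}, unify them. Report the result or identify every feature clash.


Compare features:
aspect: A=perf vs B=perf -> unified: perf
case: A=gen vs B=_ -> unified: gen
tense: A=past vs B=past -> unified: past
No clashes found.

Unified: {aspect: perf, case: gen, tense: past}


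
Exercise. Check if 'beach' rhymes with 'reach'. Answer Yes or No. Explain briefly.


Rime (stressed vowel + following sounds) of 'beach': -each = /iːtʃ/
Rime of 'reach': -each = /iːtʃ/
/iːtʃ/ and /iːtʃ/ are the same ending sound, so the words rhyme.

Yes


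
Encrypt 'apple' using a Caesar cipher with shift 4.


Shift each letter by 4: a -> e, p -> t, p -> t, l -> p, e -> i. Result: 'ettpi'.

ettpi


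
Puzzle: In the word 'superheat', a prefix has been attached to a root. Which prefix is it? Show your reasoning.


The word 'superheat' = 'super' (prefix) + 'heat' (root). The prefix is 'super'.

super


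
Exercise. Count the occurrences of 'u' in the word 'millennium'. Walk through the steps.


Letter 'u' in 'millennium': found at position(s) 9 = 1 occurrence(s).

1


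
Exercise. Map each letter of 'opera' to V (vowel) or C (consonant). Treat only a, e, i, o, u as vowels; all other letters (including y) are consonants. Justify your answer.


Letter mapping: o = V, p = C, e = V, r = C, a = V.

VCVCV


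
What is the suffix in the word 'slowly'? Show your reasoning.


The word 'slowly' = 'slow' (root) + '-ly' (suffix). The suffix is '-ly'.

ly


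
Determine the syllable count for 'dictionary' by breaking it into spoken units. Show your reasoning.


Break 'dictionary' into syllables: dic-tion-ar-y -> dic | tion | ar | y = 4 syllables

4 syllables


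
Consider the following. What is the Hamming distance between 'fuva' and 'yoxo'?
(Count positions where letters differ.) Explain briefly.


Alignment:
Position 1: 'f' vs 'y' = DIFFER
Position 2: 'u' vs 'o' = DIFFER
Position 3: 'v' vs 'x' = DIFFER
Position 4: 'a' vs 'o' = DIFFER
Total differences: 4

4
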